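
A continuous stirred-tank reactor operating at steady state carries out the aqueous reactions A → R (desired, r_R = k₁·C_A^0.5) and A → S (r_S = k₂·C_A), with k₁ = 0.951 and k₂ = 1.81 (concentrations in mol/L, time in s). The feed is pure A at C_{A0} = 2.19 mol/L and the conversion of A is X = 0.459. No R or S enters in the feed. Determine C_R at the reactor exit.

0.327 mol/L

Exit C_A = C_{A0}(1−X) = 2.19×0.541 = 1.185 mol/L.
In a CSTR the entire volume is at exit conditions, so r_R = 0.951×1.185^0.5 = 1.035 and r_S = 1.81×1.185 = 2.144.
Fraction of consumed A going to R: r_R/(r_R+r_S) = 0.3256.
C_R = 0.3256·C_{A0}·X = 0.3256×2.19×0.459 = 0.327 mol/L.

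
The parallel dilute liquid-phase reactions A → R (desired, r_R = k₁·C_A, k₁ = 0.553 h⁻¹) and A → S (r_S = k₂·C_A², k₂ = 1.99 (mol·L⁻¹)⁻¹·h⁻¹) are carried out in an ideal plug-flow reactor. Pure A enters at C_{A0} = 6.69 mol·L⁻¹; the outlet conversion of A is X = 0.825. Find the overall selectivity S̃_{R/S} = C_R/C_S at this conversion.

C_A = C_{A0}(1−X) = 1.171 mol·L⁻¹.
Along a PFR/batch, dC_R/dC_A = −r_R/(r_R+r_S) = −k₁/(k₁+k₂·C_A).
Integrating from C_{A0} to C_A: C_R = (0.553/1.99)·ln[(0.553+1.99·6.69)/(0.553+1.99·1.17)] = 0.2779·ln(13.87/2.883) = 0.4365 mol·L⁻¹.
C_S = (C_{A0}−C_A)−C_R = 5.083 mol·L⁻¹; S̃_{R/S} = 0.4365/5.083 = 0.0859.

0.0859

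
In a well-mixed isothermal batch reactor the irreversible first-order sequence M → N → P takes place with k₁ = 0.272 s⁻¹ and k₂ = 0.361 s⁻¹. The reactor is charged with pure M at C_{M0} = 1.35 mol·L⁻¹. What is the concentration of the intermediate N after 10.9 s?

0.132 mol·L⁻¹

For first-order series with pure M initially, C_N(t) = k₁C_{M0}/(k₂−k₁)·(e^(−k₁t) − e^(−k₂t)).
e^(−k₁t) = e^(−0.272×10.9) = e^(−2.965) = 0.05157; e^(−k₂t) = e^(−3.935) = 0.01955.
C_N = 0.272×1.35/(0.361−0.272) × (0.05157−0.01955) = 4.126×0.03202 = 0.1321 mol·L⁻¹.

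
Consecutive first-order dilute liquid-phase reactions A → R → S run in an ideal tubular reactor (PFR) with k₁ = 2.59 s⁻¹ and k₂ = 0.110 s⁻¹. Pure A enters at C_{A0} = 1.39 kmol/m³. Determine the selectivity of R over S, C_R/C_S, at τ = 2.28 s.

For first-order series with pure A initially, C_R(τ) = k₁C_{A0}/(k₂−k₁)·(e^(−k₁τ) − e^(−k₂τ)).
e^(−k₁τ) = e^(−2.59×2.28) = e^(−5.905) = 0.002725; e^(−k₂τ) = e^(−0.2508) = 0.7782.
C_R = 2.59×1.39/(0.110−2.59) × (0.002725−0.7782) = (-1.452)×(-0.7755) = 1.126 kmol/m³.
C_A = C_{A0}e^(−k₁τ) = 0.003788 kmol/m³, so C_S = C_{A0}−C_A−C_R = 0.2605 kmol/m³; C_R/C_S = 4.32.

4.32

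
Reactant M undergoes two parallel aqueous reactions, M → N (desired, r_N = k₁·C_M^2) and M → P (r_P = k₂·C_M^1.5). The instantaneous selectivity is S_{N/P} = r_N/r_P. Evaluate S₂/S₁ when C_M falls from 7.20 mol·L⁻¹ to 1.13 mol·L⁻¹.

S_{N/P} = (k₁/k₂)·C_M^0.5, so S₂/S₁ = (C_{M,2}/C_{M,1})^0.5.
= (1.13/7.20)^0.5 = (0.1569)^0.5 = 0.396.

0.396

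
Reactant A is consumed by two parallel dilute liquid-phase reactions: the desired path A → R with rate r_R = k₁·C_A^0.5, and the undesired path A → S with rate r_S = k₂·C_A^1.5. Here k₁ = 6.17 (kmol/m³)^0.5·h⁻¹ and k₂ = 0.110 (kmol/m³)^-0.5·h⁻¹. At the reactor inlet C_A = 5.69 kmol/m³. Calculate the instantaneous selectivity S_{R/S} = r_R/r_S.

9.86

S_{R/S} = r_R/r_S = (k₁·C_A^0.5)/(k₂·C_A^1.5) = (k₁/k₂)·C_A⁻¹.
= (6.17×5.690^0.5) / (0.110×5.690^1.5) = 14.72/1.493 = 9.86.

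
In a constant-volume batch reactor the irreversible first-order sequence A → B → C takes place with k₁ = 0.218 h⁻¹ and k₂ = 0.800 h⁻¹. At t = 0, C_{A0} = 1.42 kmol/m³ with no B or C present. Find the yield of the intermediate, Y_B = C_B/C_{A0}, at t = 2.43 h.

Solving the coupled first-order balances gives C_B(t) = [k₁/(k₂−k₁)]·C_{A0}·(e^(−k₁t) − e^(−k₂t)).
e^(−k₁t) = e^(−0.218×2.43) = e^(−0.5297) = 0.5888; e^(−k₂t) = e^(−1.944) = 0.1431.
C_B = 0.218×1.42/(0.800−0.218) × (0.5888−0.1431) = 0.5319×0.4456 = 0.2370 kmol/m³.
Y_B = C_B/C_{A0} = 0.2370/1.42 = 0.167.

0.167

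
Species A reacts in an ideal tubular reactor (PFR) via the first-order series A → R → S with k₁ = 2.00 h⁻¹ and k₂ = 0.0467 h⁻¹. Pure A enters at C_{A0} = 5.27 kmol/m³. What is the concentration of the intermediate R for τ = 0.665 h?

For first-order series with pure A initially, C_R(τ) = k₁C_{A0}/(k₂−k₁)·(e^(−k₁τ) − e^(−k₂τ)).
e^(−k₁τ) = e^(−2.00×0.665) = e^(−1.330) = 0.2645; e^(−k₂τ) = e^(−0.03106) = 0.9694.
C_R = 2.00×5.27/(0.0467−2.00) × (0.2645−0.9694) = (-5.396)×(-0.7049) = 3.804 kmol/m³.

3.80 kmol/m³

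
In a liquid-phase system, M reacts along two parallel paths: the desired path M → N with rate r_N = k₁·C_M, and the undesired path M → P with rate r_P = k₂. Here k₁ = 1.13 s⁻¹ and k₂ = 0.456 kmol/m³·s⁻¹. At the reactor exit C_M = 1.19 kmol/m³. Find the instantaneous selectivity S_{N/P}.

S_{N/P} = r_N/r_P = (k₁·C_M)/(k₂) = (k₁/k₂)·C_M.
= (1.13×1.190) / (0.456) = 1.345/0.4560 = 2.95.
Since the desired path is higher order in M, keeping C_M high (PFR or concentrated feed) favours N.

2.95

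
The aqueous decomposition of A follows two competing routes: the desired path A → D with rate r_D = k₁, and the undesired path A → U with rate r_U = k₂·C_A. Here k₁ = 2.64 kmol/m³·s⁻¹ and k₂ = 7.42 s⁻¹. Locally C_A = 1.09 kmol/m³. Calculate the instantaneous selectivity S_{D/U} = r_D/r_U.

0.326

S_{D/U} = r_D/r_U = (k₁)/(k₂·C_A) = (k₁/k₂)·C_A⁻¹.
= (2.64) / (7.42×1.090) = 2.640/8.088 = 0.326.
The undesired path is higher order in A, so low C_A (CSTR or dilute feed) favours D.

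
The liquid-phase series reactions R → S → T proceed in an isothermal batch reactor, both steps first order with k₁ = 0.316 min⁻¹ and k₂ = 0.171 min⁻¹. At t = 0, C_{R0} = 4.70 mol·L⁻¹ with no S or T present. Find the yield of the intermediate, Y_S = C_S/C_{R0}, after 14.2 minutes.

0.168

For first-order series with pure R initially, C_S(t) = k₁C_{R0}/(k₂−k₁)·(e^(−k₁t) − e^(−k₂t)).
e^(−k₁t) = e^(−0.316×14.2) = e^(−4.487) = 0.01125; e^(−k₂t) = e^(−2.428) = 0.08820.
C_S = 0.316×4.70/(0.171−0.316) × (0.01125−0.08820) = (-10.24)×(-0.07694) = 0.7881 mol·L⁻¹.
Y_S = C_S/C_{R0} = 0.7881/4.70 = 0.168.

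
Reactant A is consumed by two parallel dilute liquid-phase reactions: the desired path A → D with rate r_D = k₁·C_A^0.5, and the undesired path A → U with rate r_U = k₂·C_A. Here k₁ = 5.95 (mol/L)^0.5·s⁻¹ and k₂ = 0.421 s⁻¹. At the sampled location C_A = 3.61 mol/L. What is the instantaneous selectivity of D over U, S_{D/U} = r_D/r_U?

S_{D/U} = r_D/r_U = (k₁·C_A^0.5)/(k₂·C_A) = (k₁/k₂)·C_A^-0.5.
= (5.95×3.610^0.5) / (0.421×3.610) = 11.30/1.520 = 7.44.
The undesired path is higher order in A, so low C_A (CSTR or dilute feed) favours D.

7.44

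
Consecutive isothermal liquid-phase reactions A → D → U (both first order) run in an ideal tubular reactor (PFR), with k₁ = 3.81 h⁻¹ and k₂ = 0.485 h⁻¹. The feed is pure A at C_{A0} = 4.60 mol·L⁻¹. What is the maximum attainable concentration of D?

At the optimum, C_{D,max}/C_{A0} = (k₁/k₂)^[k₂/(k₂−k₁)].
= (3.81/0.485)^(0.485/(0.485−3.81)) = (7.856)^(-0.1459) = 0.7403.
C_{D,max} = 0.7403×4.60 = 3.41 mol·L⁻¹.

3.41 mol·L⁻¹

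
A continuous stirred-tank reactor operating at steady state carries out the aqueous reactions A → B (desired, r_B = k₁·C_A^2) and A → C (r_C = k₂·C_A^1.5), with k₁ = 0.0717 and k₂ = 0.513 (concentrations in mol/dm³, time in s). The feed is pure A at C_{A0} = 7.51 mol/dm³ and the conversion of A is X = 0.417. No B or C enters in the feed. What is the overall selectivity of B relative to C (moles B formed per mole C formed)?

0.292

Exit C_A = C_{A0}(1−X) = 7.51×0.583 = 4.378 mol/dm³.
A CSTR operates uniformly at the exit composition, giving r_B = 1.374 and r_C = 4.700 (each k·C_A^n at C_A = 4.378).
Overall selectivity = C_B/C_C = r_Bτ/(r_Cτ) = r_B/r_C = 0.292.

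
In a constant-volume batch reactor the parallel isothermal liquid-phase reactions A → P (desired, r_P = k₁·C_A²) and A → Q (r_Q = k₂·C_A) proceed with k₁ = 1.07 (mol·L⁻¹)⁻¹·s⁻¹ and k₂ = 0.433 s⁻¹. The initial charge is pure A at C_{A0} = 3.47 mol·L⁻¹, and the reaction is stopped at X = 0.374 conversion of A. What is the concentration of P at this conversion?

C_A = C_{A0}(1−X) = 2.172 mol·L⁻¹.
Along a PFR/batch, dC_Q/dC_A = −r_Q/(r_P+r_Q) = −k₂/(k₂+k₁·C_A).
Integrating from C_{A0} to C_A: C_Q = (0.433/1.07)·ln[(0.433+1.07·3.47)/(0.433+1.07·2.17)] = 0.4047·ln(4.146/2.757) = 0.1651 mol·L⁻¹.
Then C_P = (C_{A0}−C_A) − C_Q = 1.298 − 0.1651 = 1.133 mol·L⁻¹.

1.13 mol·L⁻¹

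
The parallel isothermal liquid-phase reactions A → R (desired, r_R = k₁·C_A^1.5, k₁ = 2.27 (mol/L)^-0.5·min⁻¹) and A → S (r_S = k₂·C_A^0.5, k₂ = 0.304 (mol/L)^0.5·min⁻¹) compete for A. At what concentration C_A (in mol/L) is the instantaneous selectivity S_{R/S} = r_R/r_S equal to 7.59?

S_{R/S} = (k₁/k₂)·C_A ⇒ C_A = S·k₂/k₁.
= 7.59×0.304/2.27 = 1.02 mol/L.

1.02 mol/L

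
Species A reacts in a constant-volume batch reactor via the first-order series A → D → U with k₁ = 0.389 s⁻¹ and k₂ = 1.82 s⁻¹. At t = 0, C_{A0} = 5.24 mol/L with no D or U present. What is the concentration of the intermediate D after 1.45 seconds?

Solving the coupled first-order balances gives C_D(t) = [k₁/(k₂−k₁)]·C_{A0}·(e^(−k₁t) − e^(−k₂t)).
e^(−k₁t) = e^(−0.389×1.45) = e^(−0.5641) = 0.5689; e^(−k₂t) = e^(−2.639) = 0.07143.
C_D = 0.389×5.24/(1.82−0.389) × (0.5689−0.07143) = 1.424×0.4975 = 0.7086 mol/L.

0.709 mol/L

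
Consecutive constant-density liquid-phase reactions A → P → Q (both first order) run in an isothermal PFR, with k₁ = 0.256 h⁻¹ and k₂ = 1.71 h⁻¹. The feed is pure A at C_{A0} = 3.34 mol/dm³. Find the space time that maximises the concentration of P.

For first-order series the maximum of C_P occurs at τ_opt = ln(k₂/k₁)/(k₂−k₁).
= ln(1.71/0.256)/(1.71−0.256) = ln(6.680)/1.454 = 1.899/1.454 = 1.31 h.

1.31 h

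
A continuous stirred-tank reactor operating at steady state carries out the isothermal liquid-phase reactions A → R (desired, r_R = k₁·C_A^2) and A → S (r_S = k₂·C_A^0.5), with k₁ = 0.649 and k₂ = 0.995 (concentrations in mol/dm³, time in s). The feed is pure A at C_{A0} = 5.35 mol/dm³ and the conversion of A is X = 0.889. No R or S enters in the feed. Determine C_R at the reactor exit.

1.09 mol/dm³

Exit C_A = C_{A0}(1−X) = 5.35×0.111 = 0.5938 mol/dm³.
A CSTR operates uniformly at the exit composition, giving r_R = 0.2289 and r_S = 0.7668 (each k·C_A^n at C_A = 0.5938).
Fraction of consumed A going to R: r_R/(r_R+r_S) = 0.2299.
C_R = 0.2299·C_{A0}·X = 0.2299×5.35×0.889 = 1.09 mol/dm³.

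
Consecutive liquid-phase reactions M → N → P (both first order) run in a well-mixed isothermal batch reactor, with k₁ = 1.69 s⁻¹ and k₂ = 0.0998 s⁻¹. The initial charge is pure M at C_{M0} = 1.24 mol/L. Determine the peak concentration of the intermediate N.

For a first-order series the maximum intermediate yield is C_{N,max}/C_{M0} = (k₁/k₂)^[k₂/(k₂−k₁)].
= (1.69/0.0998)^(0.0998/(0.0998−1.69)) = (16.93)^(-0.06276) = 0.8373.
C_{N,max} = 0.8373×1.24 = 1.04 mol/L.

1.04 mol/L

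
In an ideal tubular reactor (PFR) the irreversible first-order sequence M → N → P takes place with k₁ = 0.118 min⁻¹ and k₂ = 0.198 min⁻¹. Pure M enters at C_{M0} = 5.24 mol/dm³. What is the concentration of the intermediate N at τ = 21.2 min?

0.517 mol/dm³

For first-order series with pure M initially, C_N(τ) = k₁C_{M0}/(k₂−k₁)·(e^(−k₁τ) − e^(−k₂τ)).
e^(−k₁τ) = e^(−0.118×21.2) = e^(−2.502) = 0.08195; e^(−k₂τ) = e^(−4.198) = 0.01503.
C_N = 0.118×5.24/(0.198−0.118) × (0.08195−0.01503) = 7.729×0.06692 = 0.5172 mol/dm³.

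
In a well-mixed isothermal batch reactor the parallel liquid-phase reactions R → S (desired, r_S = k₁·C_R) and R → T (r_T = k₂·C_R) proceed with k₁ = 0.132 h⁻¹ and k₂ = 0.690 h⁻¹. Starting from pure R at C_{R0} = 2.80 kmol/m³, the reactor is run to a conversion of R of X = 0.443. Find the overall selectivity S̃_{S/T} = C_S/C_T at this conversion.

0.191

C_R = C_{R0}(1−X) = 1.560 kmol/m³.
Both paths are first order in R, so the instantaneous fraction to S is constant: dC_S/d(−C_R) = k₁/(k₁+k₂) = 0.1606.
C_S = 0.1606·(C_{R0}−C_R) = 0.1606×1.240 = 0.199 kmol/m³.
C_T = (C_{R0}−C_R)−C_S = 1.041 kmol/m³; S̃_{S/T} = 0.1992/1.041 = 0.191.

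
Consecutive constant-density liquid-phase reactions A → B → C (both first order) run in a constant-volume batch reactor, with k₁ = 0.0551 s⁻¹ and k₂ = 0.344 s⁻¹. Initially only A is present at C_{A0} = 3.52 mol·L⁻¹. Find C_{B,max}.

At the optimum, C_{B,max}/C_{A0} = (k₁/k₂)^[k₂/(k₂−k₁)].
= (0.0551/0.344)^(0.344/(0.344−0.0551)) = (0.1602)^(1.191) = 0.1130.
C_{B,max} = 0.1130×3.52 = 0.398 mol·L⁻¹.

0.398 mol·L⁻¹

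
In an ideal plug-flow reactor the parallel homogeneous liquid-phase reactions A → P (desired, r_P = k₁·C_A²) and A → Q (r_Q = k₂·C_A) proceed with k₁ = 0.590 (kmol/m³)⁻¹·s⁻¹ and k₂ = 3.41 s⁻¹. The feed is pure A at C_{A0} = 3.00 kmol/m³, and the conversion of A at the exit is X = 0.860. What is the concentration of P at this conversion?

0.569 kmol/m³

C_A = C_{A0}(1−X) = 0.4200 kmol/m³.
Along a PFR/batch, dC_Q/dC_A = −r_Q/(r_P+r_Q) = −k₂/(k₂+k₁·C_A).
Integrating from C_{A0} to C_A: C_Q = (3.41/0.590)·ln[(3.41+0.590·3.00)/(3.41+0.590·0.420)] = 5.780·ln(5.180/3.658) = 2.011 kmol/m³.
Then C_P = (C_{A0}−C_A) − C_Q = 2.580 − 2.011 = 0.5690 kmol/m³.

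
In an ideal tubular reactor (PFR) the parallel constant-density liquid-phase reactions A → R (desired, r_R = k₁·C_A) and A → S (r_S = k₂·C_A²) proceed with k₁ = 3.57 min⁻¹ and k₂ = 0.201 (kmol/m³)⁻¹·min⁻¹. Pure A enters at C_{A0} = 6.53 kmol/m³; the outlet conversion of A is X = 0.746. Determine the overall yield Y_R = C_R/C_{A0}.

C_A = C_{A0}(1−X) = 1.659 kmol/m³.
Along a PFR/batch, dC_R/dC_A = −r_R/(r_R+r_S) = −k₁/(k₁+k₂·C_A).
Integrating from C_{A0} to C_A: C_R = (3.57/0.201)·ln[(3.57+0.201·6.53)/(3.57+0.201·1.66)] = 17.76·ln(4.883/3.903) = 3.975 kmol/m³.
Y_R = C_R/C_{A0} = 3.975/6.53 = 0.609.

0.609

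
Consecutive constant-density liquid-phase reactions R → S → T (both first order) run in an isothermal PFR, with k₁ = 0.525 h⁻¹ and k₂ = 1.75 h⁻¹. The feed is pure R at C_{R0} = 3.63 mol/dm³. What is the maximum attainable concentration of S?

At the optimum, C_{S,max}/C_{R0} = (k₁/k₂)^[k₂/(k₂−k₁)].
= (0.525/1.75)^(1.75/(1.75−0.525)) = (0.3000)^(1.429) = 0.1791.
C_{S,max} = 0.1791×3.63 = 0.650 mol/dm³.

0.650 mol/dm³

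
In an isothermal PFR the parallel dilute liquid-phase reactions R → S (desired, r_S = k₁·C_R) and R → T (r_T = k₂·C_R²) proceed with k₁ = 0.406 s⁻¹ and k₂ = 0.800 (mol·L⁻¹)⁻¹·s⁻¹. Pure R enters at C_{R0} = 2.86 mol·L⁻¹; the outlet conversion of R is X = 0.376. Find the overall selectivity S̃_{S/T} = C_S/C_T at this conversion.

C_R = C_{R0}(1−X) = 1.785 mol·L⁻¹.
Along a PFR/batch, dC_S/dC_R = −r_S/(r_S+r_T) = −k₁/(k₁+k₂·C_R).
Integrating from C_{R0} to C_R: C_S = (0.406/0.800)·ln[(0.406+0.800·2.86)/(0.406+0.800·1.78)] = 0.5075·ln(2.694/1.834) = 0.1952 mol·L⁻¹.
C_T = (C_{R0}−C_R)−C_S = 0.8801 mol·L⁻¹; S̃_{S/T} = 0.1952/0.8801 = 0.222.

0.222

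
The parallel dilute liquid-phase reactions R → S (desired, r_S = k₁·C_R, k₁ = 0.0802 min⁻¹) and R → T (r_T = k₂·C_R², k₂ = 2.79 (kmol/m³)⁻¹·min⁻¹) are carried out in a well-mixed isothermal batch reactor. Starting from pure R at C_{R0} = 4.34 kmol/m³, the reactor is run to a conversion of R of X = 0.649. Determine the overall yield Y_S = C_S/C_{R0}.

0.00685

C_R = C_{R0}(1−X) = 1.523 kmol/m³.
Along a PFR/batch, dC_S/dC_R = −r_S/(r_S+r_T) = −k₁/(k₁+k₂·C_R).
Integrating from C_{R0} to C_R: C_S = (0.0802/2.79)·ln[(0.0802+2.79·4.34)/(0.0802+2.79·1.52)] = 0.02875·ln(12.19/4.330) = 0.02975 kmol/m³.
Y_S = C_S/C_{R0} = 0.02975/4.34 = 0.00685.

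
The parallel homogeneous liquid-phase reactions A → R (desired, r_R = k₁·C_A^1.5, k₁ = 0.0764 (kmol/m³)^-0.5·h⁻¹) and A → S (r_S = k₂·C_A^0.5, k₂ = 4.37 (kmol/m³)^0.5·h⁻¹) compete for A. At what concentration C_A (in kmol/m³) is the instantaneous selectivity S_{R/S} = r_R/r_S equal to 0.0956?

5.47 kmol/m³

S_{R/S} = (k₁/k₂)·C_A ⇒ C_A = S·k₂/k₁.
= 0.0956×4.37/0.0764 = 5.47 kmol/m³.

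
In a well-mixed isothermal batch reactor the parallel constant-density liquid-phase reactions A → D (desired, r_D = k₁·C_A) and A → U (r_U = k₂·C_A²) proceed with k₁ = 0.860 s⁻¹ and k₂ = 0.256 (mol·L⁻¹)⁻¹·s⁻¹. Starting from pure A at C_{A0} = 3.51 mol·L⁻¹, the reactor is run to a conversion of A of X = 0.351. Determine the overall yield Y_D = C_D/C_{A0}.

0.189

C_A = C_{A0}(1−X) = 2.278 mol·L⁻¹.
Along a PFR/batch, dC_D/dC_A = −r_D/(r_D+r_U) = −k₁/(k₁+k₂·C_A).
Integrating from C_{A0} to C_A: C_D = (0.860/0.256)·ln[(0.860+0.256·3.51)/(0.860+0.256·2.28)] = 3.359·ln(1.759/1.443) = 0.6640 mol·L⁻¹.
Y_D = C_D/C_{A0} = 0.6640/3.51 = 0.189.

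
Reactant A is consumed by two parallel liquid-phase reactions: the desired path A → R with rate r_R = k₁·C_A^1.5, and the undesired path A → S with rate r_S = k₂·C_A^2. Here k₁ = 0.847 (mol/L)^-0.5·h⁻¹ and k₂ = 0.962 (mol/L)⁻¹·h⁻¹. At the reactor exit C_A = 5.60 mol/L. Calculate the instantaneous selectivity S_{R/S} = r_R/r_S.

0.372

S_{R/S} = r_R/r_S = (k₁·C_A^1.5)/(k₂·C_A^2) = (k₁/k₂)·C_A^-0.5.
= (0.847×5.600^1.5) / (0.962×5.600^2) = 11.22/30.17 = 0.372.
The undesired path is higher order in A, so low C_A (CSTR or dilute feed) favours R.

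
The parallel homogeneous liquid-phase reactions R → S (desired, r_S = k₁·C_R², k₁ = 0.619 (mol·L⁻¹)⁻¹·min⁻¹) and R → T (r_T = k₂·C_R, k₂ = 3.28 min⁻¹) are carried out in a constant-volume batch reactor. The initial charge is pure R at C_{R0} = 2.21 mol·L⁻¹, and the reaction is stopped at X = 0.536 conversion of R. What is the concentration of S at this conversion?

0.275 mol·L⁻¹

C_R = C_{R0}(1−X) = 1.025 mol·L⁻¹.
Along a PFR/batch, dC_T/dC_R = −r_T/(r_S+r_T) = −k₂/(k₂+k₁·C_R).
Integrating from C_{R0} to C_R: C_T = (3.28/0.619)·ln[(3.28+0.619·2.21)/(3.28+0.619·1.03)] = 5.299·ln(4.648/3.915) = 0.9097 mol·L⁻¹.
Then C_S = (C_{R0}−C_R) − C_T = 1.185 − 0.9097 = 0.2748 mol·L⁻¹.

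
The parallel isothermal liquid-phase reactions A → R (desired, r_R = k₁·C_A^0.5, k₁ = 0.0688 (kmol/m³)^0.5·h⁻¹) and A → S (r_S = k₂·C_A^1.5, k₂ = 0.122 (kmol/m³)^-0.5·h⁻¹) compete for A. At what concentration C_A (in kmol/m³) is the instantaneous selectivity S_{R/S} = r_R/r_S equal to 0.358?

1.58 kmol/m³

S_{R/S} = (k₁/k₂)·C_A⁻¹ ⇒ C_A = (S·k₂/k₁)^(-1).
= (0.358×0.122/0.0688)^(-1) = (0.6348)^(-1) = 1.58 kmol/m³.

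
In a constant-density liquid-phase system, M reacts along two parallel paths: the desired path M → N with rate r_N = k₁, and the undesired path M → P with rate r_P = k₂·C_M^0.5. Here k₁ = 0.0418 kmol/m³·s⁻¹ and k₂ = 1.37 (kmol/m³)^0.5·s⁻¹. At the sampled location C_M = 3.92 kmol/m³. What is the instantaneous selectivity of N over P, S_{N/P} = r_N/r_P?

0.0154

S_{N/P} = r_N/r_P = (k₁)/(k₂·C_M^0.5) = (k₁/k₂)·C_M^-0.5.
= (0.0418) / (1.37×3.920^0.5) = 0.04180/2.712 = 0.0154.
The undesired path is higher order in M, so low C_M (CSTR or dilute feed) favours N.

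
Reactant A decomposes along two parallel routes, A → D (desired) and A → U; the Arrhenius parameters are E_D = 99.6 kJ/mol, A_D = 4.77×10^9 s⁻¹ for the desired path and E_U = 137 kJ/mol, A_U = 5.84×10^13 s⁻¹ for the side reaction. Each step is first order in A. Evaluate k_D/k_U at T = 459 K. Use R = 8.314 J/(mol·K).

1.47

Since both paths have the same order in A, the concentration cancels and S_{D/U} = k_D/k_U = (A_D/A_U)·exp[(E_U−E_D)/(RT)].
(E_U−E_D)/(RT) = (137−99.6)×10³/(8.314×459) = 37400/3816 = 9.801.
k_D/k_U = (4.77×10^9/5.84×10^13)·exp(9.801) = 8.168×10^-5 × 18043 = 1.47.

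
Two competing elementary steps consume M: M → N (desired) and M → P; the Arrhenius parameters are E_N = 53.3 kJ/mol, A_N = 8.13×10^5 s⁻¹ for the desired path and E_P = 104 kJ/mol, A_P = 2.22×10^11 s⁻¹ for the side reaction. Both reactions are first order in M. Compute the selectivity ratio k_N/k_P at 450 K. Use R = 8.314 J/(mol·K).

2.81

k_N/k_P = (A_N/A_P)·exp[−(E_N−E_P)/(RT)] = (A_N/A_P)·exp[(E_P−E_N)/(RT)].
(E_P−E_N)/(RT) = (104−53.3)×10³/(8.314×450) = 50700/3741 = 13.55.
k_N/k_P = (8.13×10^5/2.22×10^11)·exp(13.55) = 3.662×10^-6 × 7.679×10^5 = 2.81.
Since E_N < E_P, lowering the temperature improves selectivity toward N.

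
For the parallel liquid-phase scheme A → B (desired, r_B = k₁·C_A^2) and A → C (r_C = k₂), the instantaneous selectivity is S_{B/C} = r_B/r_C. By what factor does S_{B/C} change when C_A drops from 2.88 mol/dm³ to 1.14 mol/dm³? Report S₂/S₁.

0.157

S_{B/C} = (k₁/k₂)·C_A^2, so S₂/S₁ = (C_{A,2}/C_{A,1})^2.
= (1.14/2.88)^2 = (0.3958)^2 = 0.157.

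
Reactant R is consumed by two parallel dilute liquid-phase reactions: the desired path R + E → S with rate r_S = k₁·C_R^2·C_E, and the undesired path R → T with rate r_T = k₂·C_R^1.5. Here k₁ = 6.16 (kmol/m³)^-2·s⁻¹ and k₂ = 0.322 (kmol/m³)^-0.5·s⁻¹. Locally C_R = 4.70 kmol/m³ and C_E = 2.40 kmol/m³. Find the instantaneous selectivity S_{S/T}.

99.5

S_{S/T} = r_S/r_T = (k₁·C_R^2·C_E)/(k₂·C_R^1.5) = (k₁/k₂)·C_R^0.5·C_E.
= (6.16×4.700^2×2.400) / (0.322×4.700^1.5) = 326.6/3.281 = 99.5.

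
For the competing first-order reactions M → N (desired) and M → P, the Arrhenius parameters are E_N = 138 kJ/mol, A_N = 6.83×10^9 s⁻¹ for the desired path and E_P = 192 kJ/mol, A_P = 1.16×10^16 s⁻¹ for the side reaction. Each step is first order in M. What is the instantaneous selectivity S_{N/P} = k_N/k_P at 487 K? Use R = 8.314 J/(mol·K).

Since both paths have the same order in M, the concentration cancels and S_{N/P} = k_N/k_P = (A_N/A_P)·exp[(E_P−E_N)/(RT)].
(E_P−E_N)/(RT) = (192−138)×10³/(8.314×487) = 54000/4049 = 13.34.
k_N/k_P = (6.83×10^9/1.16×10^16)·exp(13.34) = 5.888×10^-7 × 6.196×10^5 = 0.365.

0.365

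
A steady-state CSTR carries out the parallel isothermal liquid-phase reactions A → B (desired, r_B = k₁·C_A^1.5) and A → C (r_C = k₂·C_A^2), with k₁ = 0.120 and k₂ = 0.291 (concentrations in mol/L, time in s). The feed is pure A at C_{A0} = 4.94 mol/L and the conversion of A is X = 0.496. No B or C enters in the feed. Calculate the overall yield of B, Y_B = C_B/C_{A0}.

Exit C_A = C_{A0}(1−X) = 4.94×0.504 = 2.490 mol/L.
A CSTR operates uniformly at the exit composition, giving r_B = 0.4714 and r_C = 1.804 (each k·C_A^n at C_A = 2.490).
Fraction of consumed A going to B: r_B/(r_B+r_C) = 0.2072.
C_B = 0.2072·C_{A0}·X = 0.2072×4.94×0.496 = 0.508 mol/L; Y_B = C_B/C_{A0} = 0.103.

0.103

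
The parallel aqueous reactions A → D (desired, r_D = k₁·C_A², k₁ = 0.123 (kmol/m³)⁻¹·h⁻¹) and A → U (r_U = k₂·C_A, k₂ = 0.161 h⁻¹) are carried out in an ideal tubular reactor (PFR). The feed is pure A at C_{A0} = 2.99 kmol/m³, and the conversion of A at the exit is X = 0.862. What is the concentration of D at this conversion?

1.38 kmol/m³

C_A = C_{A0}(1−X) = 0.4126 kmol/m³.
Along a PFR/batch, dC_U/dC_A = −r_U/(r_D+r_U) = −k₂/(k₂+k₁·C_A).
Integrating from C_{A0} to C_A: C_U = (0.161/0.123)·ln[(0.161+0.123·2.99)/(0.161+0.123·0.413)] = 1.309·ln(0.5288/0.2118) = 1.198 kmol/m³.
Then C_D = (C_{A0}−C_A) − C_U = 2.577 − 1.198 = 1.380 kmol/m³.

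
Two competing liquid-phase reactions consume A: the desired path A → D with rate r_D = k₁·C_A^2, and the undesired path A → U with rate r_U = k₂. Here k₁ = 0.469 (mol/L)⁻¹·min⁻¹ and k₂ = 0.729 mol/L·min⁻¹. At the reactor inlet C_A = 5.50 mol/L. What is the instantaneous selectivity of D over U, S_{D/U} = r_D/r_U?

19.5

S_{D/U} = r_D/r_U = (k₁·C_A^2)/(k₂) = (k₁/k₂)·C_A^2.
= (0.469×5.500^2) / (0.729) = 14.19/0.7290 = 19.5.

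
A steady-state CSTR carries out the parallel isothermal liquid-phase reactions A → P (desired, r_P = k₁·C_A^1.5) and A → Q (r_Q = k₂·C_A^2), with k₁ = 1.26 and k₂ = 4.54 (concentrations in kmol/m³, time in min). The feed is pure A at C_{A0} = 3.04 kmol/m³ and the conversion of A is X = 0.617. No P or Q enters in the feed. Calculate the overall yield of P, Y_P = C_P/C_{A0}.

0.126

Exit C_A = C_{A0}(1−X) = 3.04×0.383 = 1.164 kmol/m³.
Rates in a CSTR are evaluated at the outlet concentration: r_P = 1.26×1.164^1.5 = 1.583, r_Q = 4.54×1.164^2 = 6.155.
Fraction of consumed A going to P: r_P/(r_P+r_Q) = 0.2046.
C_P = 0.2046·C_{A0}·X = 0.2046×3.04×0.617 = 0.384 kmol/m³; Y_P = C_P/C_{A0} = 0.126.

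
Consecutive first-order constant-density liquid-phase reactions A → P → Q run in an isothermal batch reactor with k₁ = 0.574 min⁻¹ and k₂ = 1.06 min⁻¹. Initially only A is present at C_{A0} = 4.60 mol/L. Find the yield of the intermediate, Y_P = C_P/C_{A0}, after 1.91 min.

The intermediate concentration in a first-order A→B→C sequence is C_P = k₁C_{A0}(e^(−k₁t) − e^(−k₂t))/(k₂−k₁).
e^(−k₁t) = e^(−0.574×1.91) = e^(−1.096) = 0.3341; e^(−k₂t) = e^(−2.025) = 0.1320.
C_P = 0.574×4.60/(1.06−0.574) × (0.3341−0.1320) = 5.433×0.2020 = 1.098 mol/L.
Y_P = C_P/C_{A0} = 1.098/4.60 = 0.239.

0.239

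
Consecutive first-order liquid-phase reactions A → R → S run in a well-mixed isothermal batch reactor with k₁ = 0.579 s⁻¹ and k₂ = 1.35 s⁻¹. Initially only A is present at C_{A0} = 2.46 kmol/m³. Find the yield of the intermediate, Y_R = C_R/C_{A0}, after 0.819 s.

For first-order series with pure A initially, C_R(t) = k₁C_{A0}/(k₂−k₁)·(e^(−k₁t) − e^(−k₂t)).
e^(−k₁t) = e^(−0.579×0.819) = e^(−0.4742) = 0.6224; e^(−k₂t) = e^(−1.106) = 0.3310.
C_R = 0.579×2.46/(1.35−0.579) × (0.6224−0.3310) = 1.847×0.2914 = 0.5383 kmol/m³.
Y_R = C_R/C_{A0} = 0.5383/2.46 = 0.219.

0.219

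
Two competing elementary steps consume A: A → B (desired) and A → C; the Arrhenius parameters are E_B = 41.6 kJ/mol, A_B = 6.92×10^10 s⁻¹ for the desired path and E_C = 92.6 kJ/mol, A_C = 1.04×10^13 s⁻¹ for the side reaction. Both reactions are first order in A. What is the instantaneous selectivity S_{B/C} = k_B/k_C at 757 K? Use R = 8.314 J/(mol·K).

22.0

Since both paths have the same order in A, the concentration cancels and S_{B/C} = k_B/k_C = (A_B/A_C)·exp[(E_C−E_B)/(RT)].
(E_C−E_B)/(RT) = (92.6−41.6)×10³/(8.314×757) = 51000/6294 = 8.103.
k_B/k_C = (6.92×10^10/1.04×10^13)·exp(8.103) = 0.006654 × 3306 = 22.0.
Since E_B < E_C, lowering the temperature improves selectivity toward B.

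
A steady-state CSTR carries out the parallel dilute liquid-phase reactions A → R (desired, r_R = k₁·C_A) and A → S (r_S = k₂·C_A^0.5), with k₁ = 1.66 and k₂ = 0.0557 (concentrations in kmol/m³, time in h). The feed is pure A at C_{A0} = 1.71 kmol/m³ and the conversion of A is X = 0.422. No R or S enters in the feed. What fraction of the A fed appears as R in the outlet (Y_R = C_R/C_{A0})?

0.408

Exit C_A = C_{A0}(1−X) = 1.71×0.578 = 0.9884 kmol/m³.
In a CSTR the entire volume is at exit conditions, so r_R = 1.66×0.9884 = 1.641 and r_S = 0.0557×0.9884^0.5 = 0.05538.
Fraction of consumed A going to R: r_R/(r_R+r_S) = 0.9674.
C_R = 0.9674·C_{A0}·X = 0.9674×1.71×0.422 = 0.698 kmol/m³; Y_R = C_R/C_{A0} = 0.408.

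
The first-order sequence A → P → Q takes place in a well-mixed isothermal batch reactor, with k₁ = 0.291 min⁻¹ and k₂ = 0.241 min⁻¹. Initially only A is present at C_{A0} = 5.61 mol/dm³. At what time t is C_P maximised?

3.77 min

Setting dC_P/dt = 0 gives t_opt = ln(k₂/k₁)/(k₂−k₁).
= ln(0.241/0.291)/(0.241−0.291) = ln(0.8282)/-0.05000 = -0.1885/-0.05000 = 3.77 min.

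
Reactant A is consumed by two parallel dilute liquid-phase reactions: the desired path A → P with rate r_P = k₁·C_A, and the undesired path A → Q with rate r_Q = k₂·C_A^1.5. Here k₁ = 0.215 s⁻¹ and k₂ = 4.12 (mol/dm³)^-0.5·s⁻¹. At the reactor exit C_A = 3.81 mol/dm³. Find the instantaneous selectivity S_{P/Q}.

S_{P/Q} = r_P/r_Q = (k₁·C_A)/(k₂·C_A^1.5) = (k₁/k₂)·C_A^-0.5.
= (0.215×3.810) / (4.12×3.810^1.5) = 0.8192/30.64 = 0.0267.
The undesired path is higher order in A, so low C_A (CSTR or dilute feed) favours P.

0.0267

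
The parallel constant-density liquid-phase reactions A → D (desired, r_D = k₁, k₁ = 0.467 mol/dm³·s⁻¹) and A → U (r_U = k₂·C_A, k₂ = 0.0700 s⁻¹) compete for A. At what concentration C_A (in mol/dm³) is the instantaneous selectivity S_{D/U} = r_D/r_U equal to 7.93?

S_{D/U} = (k₁/k₂)·C_A⁻¹ ⇒ C_A = (S·k₂/k₁)^(-1).
= (7.93×0.0700/0.467)^(-1) = (1.189)^(-1) = 0.841 mol/dm³.

0.841 mol/dm³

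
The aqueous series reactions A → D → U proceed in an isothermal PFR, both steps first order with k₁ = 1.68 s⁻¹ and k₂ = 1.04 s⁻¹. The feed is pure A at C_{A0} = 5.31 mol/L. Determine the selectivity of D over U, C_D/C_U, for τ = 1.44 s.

For first-order series with pure A initially, C_D(τ) = k₁C_{A0}/(k₂−k₁)·(e^(−k₁τ) − e^(−k₂τ)).
e^(−k₁τ) = e^(−1.68×1.44) = e^(−2.419) = 0.08899; e^(−k₂τ) = e^(−1.498) = 0.2237.
C_D = 1.68×5.31/(1.04−1.68) × (0.08899−0.2237) = (-13.94)×(-0.1347) = 1.877 mol/L.
C_A = C_{A0}e^(−k₁τ) = 0.4726 mol/L, so C_U = C_{A0}−C_A−C_D = 2.960 mol/L; C_D/C_U = 0.634.

0.634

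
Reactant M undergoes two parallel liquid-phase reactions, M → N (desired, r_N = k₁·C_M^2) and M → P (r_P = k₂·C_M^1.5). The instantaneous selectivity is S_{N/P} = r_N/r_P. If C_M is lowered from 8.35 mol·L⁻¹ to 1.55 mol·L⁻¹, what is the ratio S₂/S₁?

0.431

S_{N/P} = (k₁/k₂)·C_M^0.5, so S₂/S₁ = (C_{M,2}/C_{M,1})^0.5.
= (1.55/8.35)^0.5 = (0.1856)^0.5 = 0.431.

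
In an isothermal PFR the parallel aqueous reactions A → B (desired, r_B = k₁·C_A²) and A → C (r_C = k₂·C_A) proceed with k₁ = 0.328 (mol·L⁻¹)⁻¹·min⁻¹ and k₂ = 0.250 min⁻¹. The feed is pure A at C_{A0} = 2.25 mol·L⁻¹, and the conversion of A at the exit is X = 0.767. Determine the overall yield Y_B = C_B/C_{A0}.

C_A = C_{A0}(1−X) = 0.5242 mol·L⁻¹.
Along a PFR/batch, dC_C/dC_A = −r_C/(r_B+r_C) = −k₂/(k₂+k₁·C_A).
Integrating from C_{A0} to C_A: C_C = (0.250/0.328)·ln[(0.250+0.328·2.25)/(0.250+0.328·0.524)] = 0.7622·ln(0.9880/0.4220) = 0.6485 mol·L⁻¹.
Then C_B = (C_{A0}−C_A) − C_C = 1.726 − 0.6485 = 1.077 mol·L⁻¹.
Y_B = C_B/C_{A0} = 1.077/2.25 = 0.479.

0.479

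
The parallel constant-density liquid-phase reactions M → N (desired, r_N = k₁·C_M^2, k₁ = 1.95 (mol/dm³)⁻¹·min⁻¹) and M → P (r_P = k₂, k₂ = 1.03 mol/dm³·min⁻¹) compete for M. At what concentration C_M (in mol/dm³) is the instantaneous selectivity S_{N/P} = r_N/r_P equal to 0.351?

S_{N/P} = (k₁/k₂)·C_M^2 ⇒ C_M = (S·k₂/k₁)^(0.5).
= (0.351×1.03/1.95)^(0.5) = (0.1854)^(0.5) = 0.431 mol/dm³.

0.431 mol/dm³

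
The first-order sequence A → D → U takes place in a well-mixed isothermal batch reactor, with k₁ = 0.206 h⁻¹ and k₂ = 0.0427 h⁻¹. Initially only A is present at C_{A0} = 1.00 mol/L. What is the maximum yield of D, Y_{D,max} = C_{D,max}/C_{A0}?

At the optimum, C_{D,max}/C_{A0} = (k₁/k₂)^[k₂/(k₂−k₁)].
= (0.206/0.0427)^(0.0427/(0.0427−0.206)) = (4.824)^(-0.2615) = 0.6627.

0.663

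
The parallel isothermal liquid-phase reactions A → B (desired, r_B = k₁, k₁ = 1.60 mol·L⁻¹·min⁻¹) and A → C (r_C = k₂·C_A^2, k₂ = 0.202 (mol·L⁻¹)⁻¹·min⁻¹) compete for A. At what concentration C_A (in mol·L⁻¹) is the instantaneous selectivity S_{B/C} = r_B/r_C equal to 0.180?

S_{B/C} = (k₁/k₂)·C_A^-2 ⇒ C_A = (S·k₂/k₁)^(-0.5).
= (0.180×0.202/1.60)^(-0.5) = (0.02273)^(-0.5) = 6.63 mol·L⁻¹.

6.63 mol·L⁻¹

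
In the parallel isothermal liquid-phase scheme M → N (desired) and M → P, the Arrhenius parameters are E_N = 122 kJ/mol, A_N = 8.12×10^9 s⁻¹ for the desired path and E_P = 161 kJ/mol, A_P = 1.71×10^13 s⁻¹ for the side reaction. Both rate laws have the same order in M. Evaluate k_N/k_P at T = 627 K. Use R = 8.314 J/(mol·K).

k_N/k_P = (A_N/A_P)·exp[−(E_N−E_P)/(RT)] = (A_N/A_P)·exp[(E_P−E_N)/(RT)].
(E_P−E_N)/(RT) = (161−122)×10³/(8.314×627) = 39000/5213 = 7.481.
k_N/k_P = (8.12×10^9/1.71×10^13)·exp(7.481) = 4.749×10^-4 × 1775 = 0.843.
Since E_N < E_P, lowering the temperature improves selectivity toward N.

0.843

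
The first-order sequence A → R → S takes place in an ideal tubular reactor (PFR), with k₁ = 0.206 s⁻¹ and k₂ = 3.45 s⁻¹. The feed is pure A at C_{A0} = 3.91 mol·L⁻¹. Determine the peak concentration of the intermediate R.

0.195 mol·L⁻¹

For a first-order series the maximum intermediate yield is C_{R,max}/C_{A0} = (k₁/k₂)^[k₂/(k₂−k₁)].
= (0.206/3.45)^(3.45/(3.45−0.206)) = (0.05971)^(1.064) = 0.04993.
C_{R,max} = 0.04993×3.91 = 0.195 mol·L⁻¹.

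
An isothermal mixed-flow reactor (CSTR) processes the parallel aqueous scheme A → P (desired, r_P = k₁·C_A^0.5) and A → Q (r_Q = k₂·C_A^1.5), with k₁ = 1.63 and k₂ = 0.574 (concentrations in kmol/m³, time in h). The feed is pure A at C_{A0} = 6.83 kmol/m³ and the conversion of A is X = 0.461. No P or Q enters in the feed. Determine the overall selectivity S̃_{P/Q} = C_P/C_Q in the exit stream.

Exit C_A = C_{A0}(1−X) = 6.83×0.539 = 3.681 kmol/m³.
Rates in a CSTR are evaluated at the outlet concentration: r_P = 1.63×3.681^0.5 = 3.127, r_Q = 0.574×3.681^1.5 = 4.054.
Overall selectivity = C_P/C_Q = r_Pτ/(r_Qτ) = r_P/r_Q = 0.771.

0.771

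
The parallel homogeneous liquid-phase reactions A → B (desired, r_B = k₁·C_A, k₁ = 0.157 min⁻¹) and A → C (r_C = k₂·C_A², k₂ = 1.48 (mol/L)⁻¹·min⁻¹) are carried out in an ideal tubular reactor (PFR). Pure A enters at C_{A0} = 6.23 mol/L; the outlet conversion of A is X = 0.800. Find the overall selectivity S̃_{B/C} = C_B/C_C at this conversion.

C_A = C_{A0}(1−X) = 1.246 mol/L.
Along a PFR/batch, dC_B/dC_A = −r_B/(r_B+r_C) = −k₁/(k₁+k₂·C_A).
Integrating from C_{A0} to C_A: C_B = (0.157/1.48)·ln[(0.157+1.48·6.23)/(0.157+1.48·1.25)] = 0.1061·ln(9.377/2.001) = 0.1639 mol/L.
C_C = (C_{A0}−C_A)−C_B = 4.820 mol/L; S̃_{B/C} = 0.1639/4.820 = 0.0340.

0.0340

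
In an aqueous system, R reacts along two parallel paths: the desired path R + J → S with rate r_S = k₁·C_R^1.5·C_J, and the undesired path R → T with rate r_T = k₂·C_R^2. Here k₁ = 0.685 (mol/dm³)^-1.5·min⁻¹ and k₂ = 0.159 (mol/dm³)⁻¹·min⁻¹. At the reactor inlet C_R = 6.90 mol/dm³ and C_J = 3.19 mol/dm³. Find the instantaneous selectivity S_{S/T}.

S_{S/T} = r_S/r_T = (k₁·C_R^1.5·C_J)/(k₂·C_R^2) = (k₁/k₂)·C_R^-0.5·C_J.
= (0.685×6.900^1.5×3.190) / (0.159×6.900^2) = 39.61/7.570 = 5.23.

5.23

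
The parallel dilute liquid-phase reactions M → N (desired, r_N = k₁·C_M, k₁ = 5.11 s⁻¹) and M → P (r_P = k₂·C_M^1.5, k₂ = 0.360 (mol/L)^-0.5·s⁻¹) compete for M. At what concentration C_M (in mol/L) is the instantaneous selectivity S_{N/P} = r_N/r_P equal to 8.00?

3.15 mol/L

S_{N/P} = (k₁/k₂)·C_M^-0.5 ⇒ C_M = (S·k₂/k₁)^(-2).
= (8.00×0.360/5.11)^(-2) = (0.5636)^(-2) = 3.15 mol/L.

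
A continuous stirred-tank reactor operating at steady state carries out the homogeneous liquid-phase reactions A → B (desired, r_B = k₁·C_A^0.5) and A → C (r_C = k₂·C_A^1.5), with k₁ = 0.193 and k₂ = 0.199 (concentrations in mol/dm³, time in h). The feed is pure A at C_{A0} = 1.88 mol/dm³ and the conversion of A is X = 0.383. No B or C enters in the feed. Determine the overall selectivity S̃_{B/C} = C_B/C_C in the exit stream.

Exit C_A = C_{A0}(1−X) = 1.88×0.617 = 1.160 mol/dm³.
A CSTR operates uniformly at the exit composition, giving r_B = 0.2079 and r_C = 0.2486 (each k·C_A^n at C_A = 1.160).
Overall selectivity = C_B/C_C = r_Bτ/(r_Cτ) = r_B/r_C = 0.836.

0.836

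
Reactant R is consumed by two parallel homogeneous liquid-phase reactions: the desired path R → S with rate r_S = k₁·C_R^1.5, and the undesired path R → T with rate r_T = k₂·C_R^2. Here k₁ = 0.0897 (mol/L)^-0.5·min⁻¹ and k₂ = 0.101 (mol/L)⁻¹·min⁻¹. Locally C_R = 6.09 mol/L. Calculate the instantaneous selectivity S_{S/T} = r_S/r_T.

0.360

S_{S/T} = r_S/r_T = (k₁·C_R^1.5)/(k₂·C_R^2) = (k₁/k₂)·C_R^-0.5.
= (0.0897×6.090^1.5) / (0.101×6.090^2) = 1.348/3.746 = 0.360.
The undesired path is higher order in R, so low C_R (CSTR or dilute feed) favours S.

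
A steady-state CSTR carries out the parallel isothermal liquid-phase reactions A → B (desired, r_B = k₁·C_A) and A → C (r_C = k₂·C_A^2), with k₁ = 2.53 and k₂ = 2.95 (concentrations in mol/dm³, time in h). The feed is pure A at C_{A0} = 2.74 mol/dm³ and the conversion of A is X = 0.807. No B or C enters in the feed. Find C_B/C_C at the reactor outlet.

1.62

Exit C_A = C_{A0}(1−X) = 2.74×0.193 = 0.5288 mol/dm³.
In a CSTR the entire volume is at exit conditions, so r_B = 2.53×0.5288 = 1.338 and r_C = 2.95×0.5288^2 = 0.8250.
Overall selectivity = C_B/C_C = r_Bτ/(r_Cτ) = r_B/r_C = 1.62.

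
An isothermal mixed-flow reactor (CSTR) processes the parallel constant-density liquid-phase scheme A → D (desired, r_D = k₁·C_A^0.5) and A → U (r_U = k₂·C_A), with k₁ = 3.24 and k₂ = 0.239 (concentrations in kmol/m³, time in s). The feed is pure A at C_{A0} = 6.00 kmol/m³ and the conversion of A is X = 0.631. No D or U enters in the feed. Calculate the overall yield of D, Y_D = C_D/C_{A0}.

0.569

Exit C_A = C_{A0}(1−X) = 6.00×0.369 = 2.214 kmol/m³.
Rates in a CSTR are evaluated at the outlet concentration: r_D = 3.24×2.214^0.5 = 4.821, r_U = 0.239×2.214 = 0.5291.
Fraction of consumed A going to D: r_D/(r_D+r_U) = 0.9011.
C_D = 0.9011·C_{A0}·X = 0.9011×6.00×0.631 = 3.41 kmol/m³; Y_D = C_D/C_{A0} = 0.569.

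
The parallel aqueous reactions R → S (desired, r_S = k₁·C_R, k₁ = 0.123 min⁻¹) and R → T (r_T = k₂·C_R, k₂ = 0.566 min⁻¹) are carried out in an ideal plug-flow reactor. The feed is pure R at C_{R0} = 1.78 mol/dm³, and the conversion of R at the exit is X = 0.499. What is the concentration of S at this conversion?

0.159 mol/dm³

C_R = C_{R0}(1−X) = 0.8918 mol/dm³.
Both paths are first order in R, so the instantaneous fraction to S is constant: dC_S/d(−C_R) = k₁/(k₁+k₂) = 0.1785.
C_S = 0.1785·(C_{R0}−C_R) = 0.1785×0.8882 = 0.159 mol/dm³.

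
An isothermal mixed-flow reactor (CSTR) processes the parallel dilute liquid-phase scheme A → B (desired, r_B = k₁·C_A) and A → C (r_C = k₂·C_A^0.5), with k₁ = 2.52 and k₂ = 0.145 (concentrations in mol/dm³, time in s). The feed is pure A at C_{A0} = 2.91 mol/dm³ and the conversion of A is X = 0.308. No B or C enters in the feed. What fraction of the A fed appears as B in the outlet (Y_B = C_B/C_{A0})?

0.296

Exit C_A = C_{A0}(1−X) = 2.91×0.692 = 2.014 mol/dm³.
Rates in a CSTR are evaluated at the outlet concentration: r_B = 2.52×2.014 = 5.075, r_C = 0.145×2.014^0.5 = 0.2058.
Fraction of consumed A going to B: r_B/(r_B+r_C) = 0.9610.
C_B = 0.9610·C_{A0}·X = 0.9610×2.91×0.308 = 0.861 mol/dm³; Y_B = C_B/C_{A0} = 0.296.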